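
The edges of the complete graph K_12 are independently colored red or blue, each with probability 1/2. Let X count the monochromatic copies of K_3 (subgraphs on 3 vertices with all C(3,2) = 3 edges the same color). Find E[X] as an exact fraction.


Let X = Σ_S X_S over the C(12, 3) = 220 subsets S of size 3, where X_S = 1 if the K_3 on S is monochromatic.
For a fixed S, the K_3 on S has C(3, 2) = 3 edges. P[all 3 edges red] = (1/2)^3, and likewise for blue, so P[monochromatic] = 2·(1/2)^3 = 2^{1 − 3} = 1/4.
Summing: E[X] = C(12, 3) · 2^{1 − 3} = 220 · 1/4 = 55.
Numerically: E[X] ≈ 55.00000.

E[X] = C(12,3)·2^(1−C(3,2)) = 55 ≈ 55.00000.


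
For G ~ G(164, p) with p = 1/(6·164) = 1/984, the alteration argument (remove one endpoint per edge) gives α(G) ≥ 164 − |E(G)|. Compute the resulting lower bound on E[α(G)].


E[|E(G)|] = C(164, 2)·p = 13366 · (1/984) = 163/12.
E[α(G)] ≥ n − E[|E(G)|] = 164 − 163/12 = 1805/12.
Numerically: ≈ 150.417.
(This is only a lower bound; the true E[α(G)] may be larger.)

E[α(G)] ≥ 1805/12 ≈ 150.417.


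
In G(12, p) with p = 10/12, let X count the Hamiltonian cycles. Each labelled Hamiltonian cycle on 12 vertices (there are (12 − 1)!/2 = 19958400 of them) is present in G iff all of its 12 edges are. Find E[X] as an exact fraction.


K_12 has (12 − 1)!/2 = 19958400 labelled Hamiltonian cycles.
For each such Hamiltonian cycle H, let X_H = 1 if all 12 edges of H are present in G. Then P[X_H = 1] = p^{12} = (5/6)^{12} = 244140625/2176782336.
By linearity of expectation: E[X] = Σ_H E[X_H] = 19958400 · p^{12} = 19958400 · 244140625/2176782336 = 469970703125/209952.
Numerically: E[X] ≈ 2.238e+06.

E[X] = 19958400 · (5/6)^{12} = 469970703125/209952 ≈ 2.238e+06.


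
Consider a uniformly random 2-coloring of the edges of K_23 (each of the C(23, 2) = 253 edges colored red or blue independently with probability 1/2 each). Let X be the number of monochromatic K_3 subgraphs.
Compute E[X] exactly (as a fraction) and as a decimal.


Let X = Σ_S X_S over the C(23, 3) = 1771 subsets S of size 3, where X_S = 1 if the K_3 on S is monochromatic.
For a fixed S, the K_3 on S has C(3, 2) = 3 edges. P[all 3 edges red] = (1/2)^3, and likewise for blue, so P[monochromatic] = 2·(1/2)^3 = 2^{1 − 3} = 1/4.
Summing: E[X] = C(23, 3) · 2^{1 − 3} = 1771 · 1/4 = 1771/4.
Numerically: E[X] ≈ 442.7500.

E[X] = C(23,3)·2^(1−C(3,2)) = 1771/4 ≈ 442.7500.


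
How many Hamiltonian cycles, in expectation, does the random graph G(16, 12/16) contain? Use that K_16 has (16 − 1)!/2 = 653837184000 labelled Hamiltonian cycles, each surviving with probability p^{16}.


K_16 has (16 − 1)!/2 = 653837184000 labelled Hamiltonian cycles.
For each such Hamiltonian cycle H, let X_H = 1 if all 16 edges of H are present in G. Then P[X_H = 1] = p^{16} = (3/4)^{16} = 43046721/4294967296.
By linearity of expectation: E[X] = Σ_H E[X_H] = 653837184000 · p^{16} = 653837184000 · 43046721/4294967296 = 27485885585032875/4194304.
Numerically: E[X] ≈ 6.55315e+09.

E[X] = 653837184000 · (3/4)^{16} = 27485885585032875/4194304 ≈ 6.55315e+09.


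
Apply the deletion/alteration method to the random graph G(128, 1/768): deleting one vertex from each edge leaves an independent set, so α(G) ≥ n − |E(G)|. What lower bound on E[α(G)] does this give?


E[|E(G)|] = C(128, 2)·p = 8128 · (1/768) = 127/12.
E[α(G)] ≥ n − E[|E(G)|] = 128 − 127/12 = 1409/12.
Numerically: ≈ 117.41667.
(This is only a lower bound; the true E[α(G)] may be larger.)

E[α(G)] ≥ 1409/12 ≈ 117.41667.


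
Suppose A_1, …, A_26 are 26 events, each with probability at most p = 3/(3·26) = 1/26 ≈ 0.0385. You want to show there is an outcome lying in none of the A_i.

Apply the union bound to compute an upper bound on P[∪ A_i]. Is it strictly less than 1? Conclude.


Union bound: P[∪_{i=1}^{26} A_i] ≤ Σ_i P[A_i] ≤ 26·p = 26·(1/26) = 1.
Numerically: 1 ≈ 1.0000.
Is 1 < 1? NO.
Since the bound 1 is ≥ 1, the union bound is uninformative here; it does NOT by itself certify existence.

26·p = 1 ≈ 1.0000; existence NOT certified by the union bound.


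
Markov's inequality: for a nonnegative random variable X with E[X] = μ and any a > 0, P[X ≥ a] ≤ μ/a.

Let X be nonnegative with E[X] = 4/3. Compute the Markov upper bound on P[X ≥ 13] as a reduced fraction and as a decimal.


μ = E[X] = 4/3, a = 13.
Markov: P[X ≥ 13] ≤ μ/a = (4/3)/13 = 4/39.
Numerically: ≈ 0.103.
(Since a = 13 > μ = 1.333, the bound 4/39 is < 1 and informative.)

P[X ≥ 13] ≤ 4/39 ≈ 0.103.


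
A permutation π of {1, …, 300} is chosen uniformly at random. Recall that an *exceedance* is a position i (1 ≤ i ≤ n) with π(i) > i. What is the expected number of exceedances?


Write X = Σ_{i=1}^{300} X_i, where X_i = 1_{π(i) > i}.
For each fixed i, π(i) is uniform over {1, …, 300} (marginal of a uniform permutation), so P[π(i) > i] = (n − i)/n. Summing: Σ_{i=1}^{300} (n − i)/n = (0 + 1 + … + 299)/300 = 300(300 − 1)/(2·300) = (300 − 1)/2.
Hence E[X] = Σ_{i=1}^{300} (300 − i)/300 = 299/2 ≈ 149.500000.

E[X] = 299/2 = 149.500000.


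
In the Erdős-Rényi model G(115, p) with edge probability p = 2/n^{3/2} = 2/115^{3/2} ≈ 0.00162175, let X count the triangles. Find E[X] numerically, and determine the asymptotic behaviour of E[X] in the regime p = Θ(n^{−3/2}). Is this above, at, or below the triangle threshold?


Number of potential triangles: C(115, 3) = 246905.
Each occurs with probability p³ ≈ (0.00162175)³ ≈ 4.26530121e-09.
By linearity: E[X] = C(115, 3)·p³ ≈ 246905 · 4.26530121e-09 ≈ 0.001053.
Since α = 3/2 > 1, p = c/n^{3/2} = o(1/n) is below the triangle threshold p ~ 1/n. Asymptotically E[X] ~ (c³/6)·n^{3(1−α)} = (2³/6)·n^{-1.5} → 0, so by Markov's inequality G has no triangles w.h.p.

E[X] ≈ 0.001053; in regime p = Θ(1/n^{3/2}) E[X] tends to 0 (below the triangle threshold p ~ 1/n).


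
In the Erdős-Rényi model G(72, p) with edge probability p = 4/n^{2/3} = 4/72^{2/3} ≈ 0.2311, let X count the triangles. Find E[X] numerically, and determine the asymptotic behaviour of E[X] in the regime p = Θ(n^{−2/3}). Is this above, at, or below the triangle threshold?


Number of potential triangles: C(72, 3) = 59640.
Each occurs with probability p³ ≈ (0.2311)³ ≈ 1.234568e-02.
By linearity: E[X] = C(72, 3)·p³ ≈ 59640 · 1.234568e-02 ≈ 736.2963.
Since α = 2/3 < 1, p = c/n^{2/3} ≫ 1/n is above the triangle threshold p ~ 1/n. Asymptotically E[X] ~ (c³/6)·n^{3(1−α)} = (4³/6)·n^{1} → ∞; triangles are abundant w.h.p.

E[X] ≈ 736.2963; in regime p = Θ(1/n^{2/3}) E[X] diverges (above the triangle threshold p ~ 1/n).


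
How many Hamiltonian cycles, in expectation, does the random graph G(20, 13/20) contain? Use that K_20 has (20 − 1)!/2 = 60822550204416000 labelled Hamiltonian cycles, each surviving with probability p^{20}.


K_20 has (20 − 1)!/2 = 60822550204416000 labelled Hamiltonian cycles.
For each such Hamiltonian cycle H, let X_H = 1 if all 20 edges of H are present in G. Then P[X_H = 1] = p^{20} = (13/20)^{20} = 19004963774880799438801/104857600000000000000000000.
By linearity of expectation: E[X] = Σ_H E[X_H] = 60822550204416000 · p^{20} = 60822550204416000 · 19004963774880799438801/104857600000000000000000000 = 282209561360057334695429506990221/25600000000000000000.
Numerically: E[X] ≈ 1.1024e+13.

E[X] = 60822550204416000 · (13/20)^{20} = 282209561360057334695429506990221/25600000000000000000 ≈ 1.1024e+13.


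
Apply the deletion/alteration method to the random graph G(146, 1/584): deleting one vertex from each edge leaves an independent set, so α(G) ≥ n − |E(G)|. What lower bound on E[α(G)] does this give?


E[|E(G)|] = C(146, 2)·p = 10585 · (1/584) = 145/8.
E[α(G)] ≥ n − E[|E(G)|] = 146 − 145/8 = 1023/8.
Numerically: ≈ 127.8750.
(This is only a lower bound; the true E[α(G)] may be larger.)

E[α(G)] ≥ 1023/8 ≈ 127.8750.


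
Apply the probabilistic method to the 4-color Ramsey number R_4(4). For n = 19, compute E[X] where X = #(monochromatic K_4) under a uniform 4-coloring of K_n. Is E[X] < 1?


E[X] = C(19, 4) · 4^{1 − 6} = 3876 · 4^{−5} = 3876/1024.
As a reduced fraction: E[X] = 969/256 ≈ 3.7851562.
Is E[X] < 1? NO.
Since E[X] ≥ 1, the first-moment bound is inconclusive at n = 19; it does NOT by itself certify R_4(4) > 19.

E[X] = 969/256 ≈ 3.7851562; E[X] ≥ 1; first-moment method inconclusive here.


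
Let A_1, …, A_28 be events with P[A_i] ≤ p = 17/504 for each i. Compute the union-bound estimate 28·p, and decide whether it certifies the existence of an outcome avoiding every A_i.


Union bound: P[∪_{i=1}^{28} A_i] ≤ Σ_i P[A_i] ≤ 28·p = 28·(17/504) = 17/18.
Numerically: 17/18 ≈ 0.944.
Is 17/18 < 1? YES.
Since P[∪ A_i] ≤ 17/18 < 1, the complement has P[∩ A_i^c] ≥ 1 − 17/18 = 1/18 > 0, so some outcome avoids every A_i.

28·p = 17/18 ≈ 0.944; existence CERTIFIED by the union bound.


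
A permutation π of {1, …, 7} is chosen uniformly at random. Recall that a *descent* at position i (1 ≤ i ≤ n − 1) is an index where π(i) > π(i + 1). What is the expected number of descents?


Write X = Σ X_I over i = 1, …, 6, with X_I the indicator of one descent.
There are 6 indicators.
For each fixed i, the pair (π(i), π(i+1)) is a uniformly random ordered pair of distinct values from {1, …, 7}; by symmetry P[π(i) > π(i+1)] = 1/2.
By linearity: E[X] = 6 · (1/2) = (7 − 1) · (1/2) = 3 ≈ 3.000000.

E[X] = 3 = 3.000000.


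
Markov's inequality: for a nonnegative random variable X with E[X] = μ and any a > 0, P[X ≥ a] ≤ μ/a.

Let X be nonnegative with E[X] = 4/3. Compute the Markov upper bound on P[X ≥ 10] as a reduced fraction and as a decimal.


μ = E[X] = 4/3, a = 10.
Markov: P[X ≥ 10] ≤ μ/a = (4/3)/10 = 2/15.
Numerically: ≈ 0.13333.
(Since a = 10 > μ = 1.33333, the bound 2/15 is < 1 and informative.)

P[X ≥ 10] ≤ 2/15 ≈ 0.13333.


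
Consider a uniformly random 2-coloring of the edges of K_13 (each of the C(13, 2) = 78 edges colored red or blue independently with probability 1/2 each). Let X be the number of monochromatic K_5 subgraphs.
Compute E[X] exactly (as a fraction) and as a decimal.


Let X = Σ_S X_S over the C(13, 5) = 1287 subsets S of size 5, where X_S = 1 if the K_5 on S is monochromatic.
For a fixed S, the K_5 on S has C(5, 2) = 10 edges. P[all 10 edges red] = (1/2)^10, and likewise for blue, so P[monochromatic] = 2·(1/2)^10 = 2^{1 − 10} = 1/512.
Summing: E[X] = C(13, 5) · 2^{1 − 10} = 1287 · 1/512 = 1287/512.
Numerically: E[X] ≈ 2.513672.

E[X] = C(13,5)·2^(1−C(5,2)) = 1287/512 ≈ 2.513672.


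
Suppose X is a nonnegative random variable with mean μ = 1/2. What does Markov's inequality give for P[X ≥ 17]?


μ = E[X] = 1/2, a = 17.
Markov: P[X ≥ 17] ≤ μ/a = (1/2)/17 = 1/34.
Numerically: ≈ 0.029.
(Since a = 17 > μ = 0.500, the bound 1/34 is < 1 and informative.)

P[X ≥ 17] ≤ 1/34 ≈ 0.029.


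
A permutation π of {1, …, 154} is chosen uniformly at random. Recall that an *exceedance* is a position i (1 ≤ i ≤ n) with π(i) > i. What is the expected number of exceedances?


Write X = Σ_{i=1}^{154} X_i, where X_i = 1_{π(i) > i}.
For each fixed i, π(i) is uniform over {1, …, 154} (marginal of a uniform permutation), so P[π(i) > i] = (n − i)/n. Summing: Σ_{i=1}^{154} (n − i)/n = (0 + 1 + … + 153)/154 = 154(154 − 1)/(2·154) = (154 − 1)/2.
Hence E[X] = Σ_{i=1}^{154} (154 − i)/154 = 153/2 ≈ 76.5000.

E[X] = 153/2 = 76.5000.


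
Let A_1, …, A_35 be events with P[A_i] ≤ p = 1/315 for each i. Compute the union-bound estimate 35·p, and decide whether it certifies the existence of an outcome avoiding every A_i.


Union bound: P[∪_{i=1}^{35} A_i] ≤ Σ_i P[A_i] ≤ 35·p = 35·(1/315) = 1/9.
Numerically: 1/9 ≈ 0.11111.
Is 1/9 < 1? YES.
Since P[∪ A_i] ≤ 1/9 < 1, the complement has P[∩ A_i^c] ≥ 1 − 1/9 = 8/9 > 0, so some outcome avoids every A_i.

35·p = 1/9 ≈ 0.11111; existence CERTIFIED by the union bound.


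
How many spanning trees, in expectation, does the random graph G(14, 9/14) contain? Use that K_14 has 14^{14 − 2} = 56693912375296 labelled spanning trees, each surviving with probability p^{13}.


K_14 has 14^{14 − 2} = 56693912375296 labelled spanning trees.
For each such spanning tree H, let X_H = 1 if all 13 edges of H are present in G. Then P[X_H = 1] = p^{13} = (9/14)^{13} = 2541865828329/793714773254144.
Summing the indicators: E[X] = Σ_H E[X_H] = 56693912375296 · p^{13} = 56693912375296 · 2541865828329/793714773254144 = 2541865828329/14.
Numerically: E[X] ≈ 1.81562e+11.

E[X] = 56693912375296 · (9/14)^{13} = 2541865828329/14 ≈ 1.81562e+11.


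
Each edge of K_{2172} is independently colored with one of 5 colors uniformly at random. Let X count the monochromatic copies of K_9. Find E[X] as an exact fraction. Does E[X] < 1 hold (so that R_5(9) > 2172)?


E[X] = C(2172, 9) · 5^{1 − 36} = 2915866900084148060642020 · 5^{−35} = 2915866900084148060642020/2910383045673370361328125.
As a reduced fraction: E[X] = 583173380016829612128404/582076609134674072265625 ≈ 1.001884.
Is E[X] < 1? NO.
Since E[X] ≥ 1, the first-moment bound is inconclusive at n = 2172; it does NOT by itself certify R_5(9) > 2172.

E[X] = 583173380016829612128404/582076609134674072265625 ≈ 1.001884; E[X] ≥ 1; first-moment method inconclusive here.


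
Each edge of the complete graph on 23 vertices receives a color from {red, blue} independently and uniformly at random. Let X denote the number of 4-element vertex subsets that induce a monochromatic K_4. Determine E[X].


Let X = Σ_S X_S over the C(23, 4) = 8855 subsets S of size 4, where X_S = 1 if the K_4 on S is monochromatic.
For a fixed S, the K_4 on S has C(4, 2) = 6 edges. P[all 6 edges red] = (1/2)^6, and likewise for blue, so P[monochromatic] = 2·(1/2)^6 = 2^{1 − 6} = 1/32.
By linearity: E[X] = C(23, 4) · 2^{1 − 6} = 8855 · 1/32 = 8855/32.
Numerically: E[X] ≈ 276.7188.

E[X] = C(23,4)·2^(1−C(4,2)) = 8855/32 ≈ 276.7188.


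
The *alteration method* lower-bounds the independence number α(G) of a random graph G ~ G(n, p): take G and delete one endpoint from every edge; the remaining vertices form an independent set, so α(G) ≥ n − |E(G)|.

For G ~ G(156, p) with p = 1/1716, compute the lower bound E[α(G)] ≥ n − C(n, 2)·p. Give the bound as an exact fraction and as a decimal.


E[|E(G)|] = C(156, 2)·p = 12090 · (1/1716) = 155/22.
E[α(G)] ≥ n − E[|E(G)|] = 156 − 155/22 = 3277/22.
Numerically: ≈ 148.954545.
(This is only a lower bound; the true E[α(G)] may be larger.)

E[α(G)] ≥ 3277/22 ≈ 148.954545.


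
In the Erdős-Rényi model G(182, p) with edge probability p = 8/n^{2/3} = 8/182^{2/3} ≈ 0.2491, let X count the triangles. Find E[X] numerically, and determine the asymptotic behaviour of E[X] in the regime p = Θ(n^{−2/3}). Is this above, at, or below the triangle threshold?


Number of potential triangles: C(182, 3) = 988260.
Each occurs with probability p³ ≈ (0.2491)³ ≈ 1.5457070e-02.
By linearity: E[X] = C(182, 3)·p³ ≈ 988260 · 1.5457070e-02 ≈ 15275.60440.
Since α = 2/3 < 1, p = c/n^{2/3} ≫ 1/n is above the triangle threshold p ~ 1/n. Asymptotically E[X] ~ (c³/6)·n^{3(1−α)} = (8³/6)·n^{1} → ∞; triangles are abundant w.h.p.

E[X] ≈ 15275.60440; in regime p = Θ(1/n^{2/3}) E[X] diverges (above the triangle threshold p ~ 1/n).


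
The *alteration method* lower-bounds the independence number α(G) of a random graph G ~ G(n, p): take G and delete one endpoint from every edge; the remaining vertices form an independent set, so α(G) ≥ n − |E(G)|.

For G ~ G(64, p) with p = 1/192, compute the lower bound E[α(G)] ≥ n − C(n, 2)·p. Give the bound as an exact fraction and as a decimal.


E[|E(G)|] = C(64, 2)·p = 2016 · (1/192) = 21/2.
E[α(G)] ≥ n − E[|E(G)|] = 64 − 21/2 = 107/2.
Numerically: ≈ 53.500.
(This is only a lower bound; the true E[α(G)] may be larger.)

E[α(G)] ≥ 107/2 ≈ 53.500.


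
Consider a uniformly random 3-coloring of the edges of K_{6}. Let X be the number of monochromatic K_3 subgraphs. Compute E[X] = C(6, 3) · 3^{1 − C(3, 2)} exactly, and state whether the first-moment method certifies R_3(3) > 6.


E[X] = C(6, 3) · 3^{1 − 3} = 20 · 3^{−2} = 20/9.
As a reduced fraction: E[X] = 20/9 ≈ 2.22222.
Is E[X] < 1? NO.
Since E[X] ≥ 1, the first-moment bound is inconclusive at n = 6; it does NOT by itself certify R_3(3) > 6.

E[X] = 20/9 ≈ 2.22222; E[X] ≥ 1; first-moment method inconclusive here.


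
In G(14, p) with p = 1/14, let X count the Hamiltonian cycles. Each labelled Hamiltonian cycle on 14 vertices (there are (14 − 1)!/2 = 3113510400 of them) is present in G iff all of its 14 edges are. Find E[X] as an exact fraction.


K_14 has (14 − 1)!/2 = 3113510400 labelled Hamiltonian cycles.
For each such Hamiltonian cycle H, let X_H = 1 if all 14 edges of H are present in G. Then P[X_H = 1] = p^{14} = (1/14)^{14} = 1/11112006825558016.
Summing the indicators: E[X] = Σ_H E[X_H] = 3113510400 · p^{14} = 3113510400 · 1/11112006825558016 = 868725/3100448333024.
Numerically: E[X] ≈ 2.8e-07.

E[X] = 3113510400 · (1/14)^{14} = 868725/3100448333024 ≈ 2.8e-07.


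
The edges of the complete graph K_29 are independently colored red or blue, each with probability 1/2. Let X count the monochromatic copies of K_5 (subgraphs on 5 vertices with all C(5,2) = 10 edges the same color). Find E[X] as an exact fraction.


Let X = Σ_S X_S over the C(29, 5) = 118755 subsets S of size 5, where X_S = 1 if the K_5 on S is monochromatic.
For a fixed S, the K_5 on S has C(5, 2) = 10 edges. P[all 10 edges red] = (1/2)^10, and likewise for blue, so P[monochromatic] = 2·(1/2)^10 = 2^{1 − 10} = 1/512.
By linearity of expectation: E[X] = C(29, 5) · 2^{1 − 10} = 118755 · 1/512 = 118755/512.
Numerically: E[X] ≈ 231.943359.

E[X] = C(29,5)·2^(1−C(5,2)) = 118755/512 ≈ 231.943359.


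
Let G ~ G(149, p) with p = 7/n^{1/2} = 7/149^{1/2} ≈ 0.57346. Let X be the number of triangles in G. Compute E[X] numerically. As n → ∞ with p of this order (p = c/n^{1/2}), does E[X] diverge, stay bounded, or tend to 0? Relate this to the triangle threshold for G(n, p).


Number of potential triangles: C(149, 3) = 540274.
Each occurs with probability p³ ≈ (0.57346)³ ≈ 1.8858829e-01.
By linearity: E[X] = C(149, 3)·p³ ≈ 540274 · 1.8858829e-01 ≈ 101889.34857.
Since α = 1/2 < 1, p = c/n^{1/2} ≫ 1/n is above the triangle threshold p ~ 1/n. Asymptotically E[X] ~ (c³/6)·n^{3(1−α)} = (7³/6)·n^{1.5} → ∞; triangles are abundant w.h.p.

E[X] ≈ 101889.34857; in regime p = Θ(1/n^{1/2}) E[X] diverges (above the triangle threshold p ~ 1/n).


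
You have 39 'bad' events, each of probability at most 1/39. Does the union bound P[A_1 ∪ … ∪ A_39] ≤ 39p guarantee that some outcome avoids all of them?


Union bound: P[∪_{i=1}^{39} A_i] ≤ Σ_i P[A_i] ≤ 39·p = 39·(1/39) = 1.
Numerically: 1 ≈ 1.0000.
Is 1 < 1? NO.
Since the bound 1 is ≥ 1, the union bound is uninformative here; it does NOT by itself certify existence.

39·p = 1 ≈ 1.0000; existence NOT certified by the union bound.


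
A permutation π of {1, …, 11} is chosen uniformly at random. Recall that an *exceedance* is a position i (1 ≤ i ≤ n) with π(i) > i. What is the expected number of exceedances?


Write X = Σ_{i=1}^{11} X_i, where X_i = 1_{π(i) > i}.
For each fixed i, π(i) is uniform over {1, …, 11} (marginal of a uniform permutation), so P[π(i) > i] = (n − i)/n. Summing: Σ_{i=1}^{11} (n − i)/n = (0 + 1 + … + 10)/11 = 11(11 − 1)/(2·11) = (11 − 1)/2.
Hence E[X] = Σ_{i=1}^{11} (11 − i)/11 = 5 ≈ 5.0000.

E[X] = 5 = 5.0000.


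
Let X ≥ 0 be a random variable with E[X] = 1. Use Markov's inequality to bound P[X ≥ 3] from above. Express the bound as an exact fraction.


μ = E[X] = 1, a = 3.
Markov: P[X ≥ 3] ≤ μ/a = (1)/3 = 1/3.
Numerically: ≈ 0.333.
(Since a = 3 > μ = 1.000, the bound 1/3 is < 1 and informative.)

P[X ≥ 3] ≤ 1/3 ≈ 0.333.


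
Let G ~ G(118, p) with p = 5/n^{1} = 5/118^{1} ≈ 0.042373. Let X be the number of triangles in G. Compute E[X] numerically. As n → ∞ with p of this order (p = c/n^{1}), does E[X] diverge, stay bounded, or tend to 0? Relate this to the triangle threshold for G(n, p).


Number of potential triangles: C(118, 3) = 266916.
Each occurs with probability p³ ≈ (0.042373)³ ≈ 7.6078859e-05.
By linearity: E[X] = C(118, 3)·p³ ≈ 266916 · 7.6078859e-05 ≈ 20.30666.
Here α = 1, so p = 5/n is exactly at the triangle threshold p ~ 1/n. Asymptotically E[X] → c³/6 = 5³/6 = 125/6 ≈ 20.83333, a bounded constant. In this regime the triangle count is asymptotically Poisson(c³/6).

E[X] ≈ 20.30666; in regime p = Θ(1/n^{1}) E[X] stays bounded (at the triangle threshold p ~ 1/n).


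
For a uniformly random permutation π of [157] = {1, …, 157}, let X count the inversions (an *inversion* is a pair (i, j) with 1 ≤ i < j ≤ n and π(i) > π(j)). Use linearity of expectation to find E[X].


Write X = Σ X_I over the C(157, 2) = 12246 pairs i < j, with X_I the indicator of one inversion.
There are 12246 indicators.
For each fixed pair i < j, the values π(i) and π(j) are two distinct elements of {1, …, 157} in uniformly random order; by symmetry P[π(i) > π(j)] = 1/2.
By linearity: E[X] = 12246 · (1/2) = C(157, 2) · (1/2) = 12246/2 = 6123 ≈ 6123.000000.

E[X] = 6123 = 6123.000000.


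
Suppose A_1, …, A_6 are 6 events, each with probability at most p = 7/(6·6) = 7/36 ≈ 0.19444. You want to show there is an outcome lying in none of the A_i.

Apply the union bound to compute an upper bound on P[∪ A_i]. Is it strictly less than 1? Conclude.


Union bound: P[∪_{i=1}^{6} A_i] ≤ Σ_i P[A_i] ≤ 6·p = 6·(7/36) = 7/6.
Numerically: 7/6 ≈ 1.16667.
Is 7/6 < 1? NO.
Since the bound 7/6 is ≥ 1, the union bound is uninformative here; it does NOT by itself certify existence.

6·p = 7/6 ≈ 1.16667; existence NOT certified by the union bound.


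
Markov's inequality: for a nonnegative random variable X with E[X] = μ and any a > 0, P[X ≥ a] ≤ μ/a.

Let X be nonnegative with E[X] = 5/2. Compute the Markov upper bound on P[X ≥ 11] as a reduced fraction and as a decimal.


μ = E[X] = 5/2, a = 11.
Markov: P[X ≥ 11] ≤ μ/a = (5/2)/11 = 5/22.
Numerically: ≈ 0.22727.
(Since a = 11 > μ = 2.50000, the bound 5/22 is < 1 and informative.)

P[X ≥ 11] ≤ 5/22 ≈ 0.22727.


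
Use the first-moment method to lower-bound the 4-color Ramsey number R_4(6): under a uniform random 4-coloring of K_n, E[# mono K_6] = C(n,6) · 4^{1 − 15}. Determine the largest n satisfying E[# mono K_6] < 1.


We need C(n, 6) · 4^{1 − 15} < 1, i.e. C(n, 6) < 4^{15 − 1} = 268435456.
Check values of n near the boundary:
  n = 74: C(74, 6) = 185250786; 185250786 < 268435456? YES
  n = 75: C(75, 6) = 201359550; 201359550 < 268435456? YES
  n = 76: C(76, 6) = 218618940; 218618940 < 268435456? YES
  n = 77: C(77, 6) = 237093780; 237093780 < 268435456? YES
  n = 78: C(78, 6) = 256851595; 256851595 < 268435456? YES
  n = 79: C(79, 6) = 277962685; 277962685 < 268435456? NO
  n = 80: C(80, 6) = 300500200; 300500200 < 268435456? NO
The largest n with C(n, 6) < 268435456 is n = 78 (where E[X] = 256851595/268435456 ≈ 0.9568468). Hence R_4(6) > 78, i.e. R_4(6) ≥ 79.

Largest n = 78; hence R_4(6) > 78.


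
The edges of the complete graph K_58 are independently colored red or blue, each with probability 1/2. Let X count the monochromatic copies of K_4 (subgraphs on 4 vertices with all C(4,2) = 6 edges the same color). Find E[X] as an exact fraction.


Let X = Σ_S X_S over the C(58, 4) = 424270 subsets S of size 4, where X_S = 1 if the K_4 on S is monochromatic.
For a fixed S, the K_4 on S has C(4, 2) = 6 edges. P[all 6 edges red] = (1/2)^6, and likewise for blue, so P[monochromatic] = 2·(1/2)^6 = 2^{1 − 6} = 1/32.
By linearity of expectation: E[X] = C(58, 4) · 2^{1 − 6} = 424270 · 1/32 = 212135/16.
Numerically: E[X] ≈ 13258.43750.

E[X] = C(58,4)·2^(1−C(4,2)) = 212135/16 ≈ 13258.43750.


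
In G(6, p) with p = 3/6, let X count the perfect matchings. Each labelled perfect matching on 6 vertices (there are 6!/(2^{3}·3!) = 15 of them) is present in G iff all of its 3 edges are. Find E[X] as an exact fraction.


K_6 has 6!/(2^{3}·3!) = 15 labelled perfect matchings.
For each such perfect matching H, let X_H = 1 if all 3 edges of H are present in G. Then P[X_H = 1] = p^{3} = (1/2)^{3} = 1/8.
Summing the indicators: E[X] = Σ_H E[X_H] = 15 · p^{3} = 15 · 1/8 = 15/8.
Numerically: E[X] ≈ 1.875.

E[X] = 15 · (1/2)^{3} = 15/8 ≈ 1.875.


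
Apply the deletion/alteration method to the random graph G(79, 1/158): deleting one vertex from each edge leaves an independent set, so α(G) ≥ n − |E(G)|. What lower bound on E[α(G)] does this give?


E[|E(G)|] = C(79, 2)·p = 3081 · (1/158) = 39/2.
E[α(G)] ≥ n − E[|E(G)|] = 79 − 39/2 = 119/2.
Numerically: ≈ 59.500.
(This is only a lower bound; the true E[α(G)] may be larger.)

E[α(G)] ≥ 119/2 ≈ 59.500.


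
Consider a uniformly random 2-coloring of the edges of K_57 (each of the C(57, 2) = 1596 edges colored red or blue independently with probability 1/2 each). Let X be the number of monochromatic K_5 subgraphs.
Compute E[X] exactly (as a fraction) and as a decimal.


Let X = Σ_S X_S over the C(57, 5) = 4187106 subsets S of size 5, where X_S = 1 if the K_5 on S is monochromatic.
For a fixed S, the K_5 on S has C(5, 2) = 10 edges. P[all 10 edges red] = (1/2)^10, and likewise for blue, so P[monochromatic] = 2·(1/2)^10 = 2^{1 − 10} = 1/512.
By linearity of expectation: E[X] = C(57, 5) · 2^{1 − 10} = 4187106 · 1/512 = 2093553/256.
Numerically: E[X] ≈ 8177.9414.

E[X] = C(57,5)·2^(1−C(5,2)) = 2093553/256 ≈ 8177.9414.


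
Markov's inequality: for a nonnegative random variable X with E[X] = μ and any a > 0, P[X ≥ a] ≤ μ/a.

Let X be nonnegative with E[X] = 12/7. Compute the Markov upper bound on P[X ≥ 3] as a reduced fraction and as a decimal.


μ = E[X] = 12/7, a = 3.
Markov: P[X ≥ 3] ≤ μ/a = (12/7)/3 = 4/7.
Numerically: ≈ 0.57143.
(Since a = 3 > μ = 1.71429, the bound 4/7 is < 1 and informative.)

P[X ≥ 3] ≤ 4/7 ≈ 0.57143.


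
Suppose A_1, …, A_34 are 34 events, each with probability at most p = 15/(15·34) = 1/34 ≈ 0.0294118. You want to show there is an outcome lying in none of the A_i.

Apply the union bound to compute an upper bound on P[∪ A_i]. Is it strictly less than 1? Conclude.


Union bound: P[∪_{i=1}^{34} A_i] ≤ Σ_i P[A_i] ≤ 34·p = 34·(1/34) = 1.
Numerically: 1 ≈ 1.0000000.
Is 1 < 1? NO.
Since the bound 1 is ≥ 1, the union bound is uninformative here; it does NOT by itself certify existence.

34·p = 1 ≈ 1.0000000; existence NOT certified by the union bound.


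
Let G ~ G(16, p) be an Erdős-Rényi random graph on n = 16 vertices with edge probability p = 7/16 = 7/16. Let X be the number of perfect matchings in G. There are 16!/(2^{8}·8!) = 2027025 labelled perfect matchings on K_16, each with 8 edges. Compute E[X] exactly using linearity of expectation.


K_16 has 16!/(2^{8}·8!) = 2027025 labelled perfect matchings.
For each such perfect matching H, let X_H = 1 if all 8 edges of H are present in G. Then P[X_H = 1] = p^{8} = (7/16)^{8} = 5764801/4294967296.
By linearity: E[X] = Σ_H E[X_H] = 2027025 · p^{8} = 2027025 · 5764801/4294967296 = 11685395747025/4294967296.
Numerically: E[X] ≈ 2.72e+03.

E[X] = 2027025 · (7/16)^{8} = 11685395747025/4294967296 ≈ 2.72e+03.


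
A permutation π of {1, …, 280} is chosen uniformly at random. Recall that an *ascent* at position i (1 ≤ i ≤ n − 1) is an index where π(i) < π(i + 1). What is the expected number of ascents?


Write X = Σ X_I over i = 1, …, 279, with X_I the indicator of one ascent.
There are 279 indicators.
For each fixed i, the pair (π(i), π(i+1)) is a uniformly random ordered pair of distinct values from {1, …, 280}; by symmetry P[π(i) < π(i+1)] = 1/2.
By linearity: E[X] = 279 · (1/2) = (280 − 1) · (1/2) = 279/2 ≈ 139.500.

E[X] = 279/2 = 139.500.


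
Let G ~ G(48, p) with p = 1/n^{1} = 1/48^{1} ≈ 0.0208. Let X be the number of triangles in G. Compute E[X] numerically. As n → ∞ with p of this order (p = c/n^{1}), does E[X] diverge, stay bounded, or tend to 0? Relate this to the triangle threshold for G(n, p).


Number of potential triangles: C(48, 3) = 17296.
Each occurs with probability p³ ≈ (0.0208)³ ≈ 9.04225e-06.
By linearity: E[X] = C(48, 3)·p³ ≈ 17296 · 9.04225e-06 ≈ 0.156.
Here α = 1, so p = 1/n is exactly at the triangle threshold p ~ 1/n. Asymptotically E[X] → c³/6 = 1³/6 = 1/6 ≈ 0.167, a bounded constant. In this regime the triangle count is asymptotically Poisson(c³/6).

E[X] ≈ 0.156; in regime p = Θ(1/n^{1}) E[X] stays bounded (at the triangle threshold p ~ 1/n).


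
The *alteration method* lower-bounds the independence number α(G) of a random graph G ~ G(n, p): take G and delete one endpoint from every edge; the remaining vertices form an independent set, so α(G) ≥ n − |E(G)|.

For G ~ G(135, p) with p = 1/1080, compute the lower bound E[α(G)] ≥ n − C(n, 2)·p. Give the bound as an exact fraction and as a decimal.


E[|E(G)|] = C(135, 2)·p = 9045 · (1/1080) = 67/8.
E[α(G)] ≥ n − E[|E(G)|] = 135 − 67/8 = 1013/8.
Numerically: ≈ 126.62500.
(This is only a lower bound; the true E[α(G)] may be larger.)

E[α(G)] ≥ 1013/8 ≈ 126.62500.


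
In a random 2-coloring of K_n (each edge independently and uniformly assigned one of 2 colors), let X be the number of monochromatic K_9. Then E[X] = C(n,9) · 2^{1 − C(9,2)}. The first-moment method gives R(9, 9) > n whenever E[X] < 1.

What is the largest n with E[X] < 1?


We need C(n, 9) · 2^{1 − 36} < 1, i.e. C(n, 9) < 2^{36 − 1} = 34359738368.
Check values of n near the boundary:
  n = 63: C(63, 9) = 23667689815; 23667689815 < 34359738368? YES
  n = 64: C(64, 9) = 27540584512; 27540584512 < 34359738368? YES
  n = 65: C(65, 9) = 31966749880; 31966749880 < 34359738368? YES
  n = 66: C(66, 9) = 37014131440; 37014131440 < 34359738368? NO
The largest n with C(n, 9) < 34359738368 is n = 65 (where E[X] = 3995843735/4294967296 ≈ 0.930355). Hence R(9, 9) > 65, i.e. R(9, 9) ≥ 66.

Largest n = 65; hence R(9, 9) > 65.


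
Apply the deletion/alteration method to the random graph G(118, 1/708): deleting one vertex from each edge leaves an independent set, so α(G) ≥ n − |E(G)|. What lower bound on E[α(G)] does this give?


E[|E(G)|] = C(118, 2)·p = 6903 · (1/708) = 39/4.
E[α(G)] ≥ n − E[|E(G)|] = 118 − 39/4 = 433/4.
Numerically: ≈ 108.2500.
(This is only a lower bound; the true E[α(G)] may be larger.)

E[α(G)] ≥ 433/4 ≈ 108.2500.


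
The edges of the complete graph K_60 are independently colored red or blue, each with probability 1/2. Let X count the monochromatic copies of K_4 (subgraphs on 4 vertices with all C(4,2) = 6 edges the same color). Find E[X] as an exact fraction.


Let X = Σ_S X_S over the C(60, 4) = 487635 subsets S of size 4, where X_S = 1 if the K_4 on S is monochromatic.
For a fixed S, the K_4 on S has C(4, 2) = 6 edges. P[all 6 edges red] = (1/2)^6, and likewise for blue, so P[monochromatic] = 2·(1/2)^6 = 2^{1 − 6} = 1/32.
Summing: E[X] = C(60, 4) · 2^{1 − 6} = 487635 · 1/32 = 487635/32.
Numerically: E[X] ≈ 15238.593750.

E[X] = C(60,4)·2^(1−C(4,2)) = 487635/32 ≈ 15238.593750.


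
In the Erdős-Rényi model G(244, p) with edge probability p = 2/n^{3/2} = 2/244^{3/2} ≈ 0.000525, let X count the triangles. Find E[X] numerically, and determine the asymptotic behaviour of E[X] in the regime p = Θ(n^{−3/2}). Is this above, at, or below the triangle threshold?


Number of potential triangles: C(244, 3) = 2391444.
Each occurs with probability p³ ≈ (0.000525)³ ≈ 1.44489e-10.
By linearity: E[X] = C(244, 3)·p³ ≈ 2391444 · 1.44489e-10 ≈ 0.000.
Since α = 3/2 > 1, p = c/n^{3/2} = o(1/n) is below the triangle threshold p ~ 1/n. Asymptotically E[X] ~ (c³/6)·n^{3(1−α)} = (2³/6)·n^{-1.5} → 0, so by Markov's inequality G has no triangles w.h.p.

E[X] ≈ 0.000; in regime p = Θ(1/n^{3/2}) E[X] tends to 0 (below the triangle threshold p ~ 1/n).


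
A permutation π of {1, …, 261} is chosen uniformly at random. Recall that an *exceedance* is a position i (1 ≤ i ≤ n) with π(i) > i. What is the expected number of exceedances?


Write X = Σ_{i=1}^{261} X_i, where X_i = 1_{π(i) > i}.
For each fixed i, π(i) is uniform over {1, …, 261} (marginal of a uniform permutation), so P[π(i) > i] = (n − i)/n. Summing: Σ_{i=1}^{261} (n − i)/n = (0 + 1 + … + 260)/261 = 261(261 − 1)/(2·261) = (261 − 1)/2.
Hence E[X] = Σ_{i=1}^{261} (261 − i)/261 = 130 ≈ 130.00000.

E[X] = 130 = 130.00000.


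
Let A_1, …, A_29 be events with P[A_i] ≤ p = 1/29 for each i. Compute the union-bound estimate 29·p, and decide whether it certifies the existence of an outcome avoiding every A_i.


Union bound: P[∪_{i=1}^{29} A_i] ≤ Σ_i P[A_i] ≤ 29·p = 29·(1/29) = 1.
Numerically: 1 ≈ 1.00000.
Is 1 < 1? NO.
Since the bound 1 is ≥ 1, the union bound is uninformative here; it does NOT by itself certify existence.

29·p = 1 ≈ 1.00000; existence NOT certified by the union bound.


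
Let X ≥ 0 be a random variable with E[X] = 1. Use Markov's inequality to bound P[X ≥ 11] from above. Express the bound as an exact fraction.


μ = E[X] = 1, a = 11.
Markov: P[X ≥ 11] ≤ μ/a = (1)/11 = 1/11.
Numerically: ≈ 0.091.
(Since a = 11 > μ = 1.000, the bound 1/11 is < 1 and informative.)

P[X ≥ 11] ≤ 1/11 ≈ 0.091.


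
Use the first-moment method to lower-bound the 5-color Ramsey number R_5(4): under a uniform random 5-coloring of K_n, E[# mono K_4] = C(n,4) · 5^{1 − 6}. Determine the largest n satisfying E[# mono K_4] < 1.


We need C(n, 4) · 5^{1 − 6} < 1, i.e. C(n, 4) < 5^{6 − 1} = 3125.
Check values of n near the boundary:
  n = 15: C(15, 4) = 1365; 1365 < 3125? YES
  n = 16: C(16, 4) = 1820; 1820 < 3125? YES
  n = 17: C(17, 4) = 2380; 2380 < 3125? YES
  n = 18: C(18, 4) = 3060; 3060 < 3125? YES
  n = 19: C(19, 4) = 3876; 3876 < 3125? NO
  n = 20: C(20, 4) = 4845; 4845 < 3125? NO
The largest n with C(n, 4) < 3125 is n = 18 (where E[X] = 612/625 ≈ 0.979200). Hence R_5(4) > 18, i.e. R_5(4) ≥ 19.

Largest n = 18; hence R_5(4) > 18.


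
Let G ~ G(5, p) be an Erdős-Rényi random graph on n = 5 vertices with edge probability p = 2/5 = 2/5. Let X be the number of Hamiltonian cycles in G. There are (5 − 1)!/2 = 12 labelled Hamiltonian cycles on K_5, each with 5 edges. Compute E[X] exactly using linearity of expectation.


K_5 has (5 − 1)!/2 = 12 labelled Hamiltonian cycles.
For each such Hamiltonian cycle H, let X_H = 1 if all 5 edges of H are present in G. Then P[X_H = 1] = p^{5} = (2/5)^{5} = 32/3125.
By linearity of expectation: E[X] = Σ_H E[X_H] = 12 · p^{5} = 12 · 32/3125 = 384/3125.
Numerically: E[X] ≈ 0.12288.

E[X] = 12 · (2/5)^{5} = 384/3125 ≈ 0.12288.


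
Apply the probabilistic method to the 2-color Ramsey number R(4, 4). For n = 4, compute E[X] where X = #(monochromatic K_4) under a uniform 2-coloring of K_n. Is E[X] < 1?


E[X] = C(4, 4) · 2^{1 − 6} = 1 · 2^{−5} = 1/32.
As a reduced fraction: E[X] = 1/32 ≈ 0.031250.
Is E[X] < 1? YES.
Since E[X] < 1, there exists a 2-coloring of K_{4} with no monochromatic K_4; hence R(4, 4) > 4.

E[X] = 1/32 ≈ 0.031250; E[X] < 1, so R(4, 4) > 4.


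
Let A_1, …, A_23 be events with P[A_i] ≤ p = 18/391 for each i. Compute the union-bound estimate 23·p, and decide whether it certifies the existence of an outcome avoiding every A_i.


Union bound: P[∪_{i=1}^{23} A_i] ≤ Σ_i P[A_i] ≤ 23·p = 23·(18/391) = 18/17.
Numerically: 18/17 ≈ 1.059.
Is 18/17 < 1? NO.
Since the bound 18/17 is ≥ 1, the union bound is uninformative here; it does NOT by itself certify existence.

23·p = 18/17 ≈ 1.059; existence NOT certified by the union bound.


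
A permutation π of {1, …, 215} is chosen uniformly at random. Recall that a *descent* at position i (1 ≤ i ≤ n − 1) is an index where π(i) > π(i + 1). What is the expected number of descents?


Write X = Σ X_I over i = 1, …, 214, with X_I the indicator of one descent.
There are 214 indicators.
For each fixed i, the pair (π(i), π(i+1)) is a uniformly random ordered pair of distinct values from {1, …, 215}; by symmetry P[π(i) > π(i+1)] = 1/2.
By linearity: E[X] = 214 · (1/2) = (215 − 1) · (1/2) = 107 ≈ 107.00000.

E[X] = 107 = 107.00000.


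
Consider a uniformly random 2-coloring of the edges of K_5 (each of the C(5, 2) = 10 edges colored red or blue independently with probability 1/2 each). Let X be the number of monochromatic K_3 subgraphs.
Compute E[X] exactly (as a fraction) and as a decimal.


Let X = Σ_S X_S over the C(5, 3) = 10 subsets S of size 3, where X_S = 1 if the K_3 on S is monochromatic.
For a fixed S, the K_3 on S has C(3, 2) = 3 edges. P[all 3 edges red] = (1/2)^3, and likewise for blue, so P[monochromatic] = 2·(1/2)^3 = 2^{1 − 3} = 1/4.
By linearity: E[X] = C(5, 3) · 2^{1 − 3} = 10 · 1/4 = 5/2.
Numerically: E[X] ≈ 2.500000.

E[X] = C(5,3)·2^(1−C(3,2)) = 5/2 ≈ 2.500000.


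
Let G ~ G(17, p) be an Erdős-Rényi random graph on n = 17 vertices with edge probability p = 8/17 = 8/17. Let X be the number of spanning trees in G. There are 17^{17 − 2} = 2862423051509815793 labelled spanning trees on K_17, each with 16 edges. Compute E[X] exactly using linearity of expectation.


K_17 has 17^{17 − 2} = 2862423051509815793 labelled spanning trees.
For each such spanning tree H, let X_H = 1 if all 16 edges of H are present in G. Then P[X_H = 1] = p^{16} = (8/17)^{16} = 281474976710656/48661191875666868481.
By linearity of expectation: E[X] = Σ_H E[X_H] = 2862423051509815793 · p^{16} = 2862423051509815793 · 281474976710656/48661191875666868481 = 281474976710656/17.
Numerically: E[X] ≈ 1.656e+13.

E[X] = 2862423051509815793 · (8/17)^{16} = 281474976710656/17 ≈ 1.656e+13.


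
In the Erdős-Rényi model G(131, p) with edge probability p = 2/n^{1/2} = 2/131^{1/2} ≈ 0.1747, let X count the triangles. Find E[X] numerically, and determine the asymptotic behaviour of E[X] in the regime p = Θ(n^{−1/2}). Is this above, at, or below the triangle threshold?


Number of potential triangles: C(131, 3) = 366145.
Each occurs with probability p³ ≈ (0.1747)³ ≈ 5.335597e-03.
By linearity: E[X] = C(131, 3)·p³ ≈ 366145 · 5.335597e-03 ≈ 1953.6023.
Since α = 1/2 < 1, p = c/n^{1/2} ≫ 1/n is above the triangle threshold p ~ 1/n. Asymptotically E[X] ~ (c³/6)·n^{3(1−α)} = (2³/6)·n^{1.5} → ∞; triangles are abundant w.h.p.

E[X] ≈ 1953.6023; in regime p = Θ(1/n^{1/2}) E[X] diverges (above the triangle threshold p ~ 1/n).


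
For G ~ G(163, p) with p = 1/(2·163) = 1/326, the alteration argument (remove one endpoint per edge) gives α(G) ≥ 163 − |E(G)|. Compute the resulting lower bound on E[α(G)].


E[|E(G)|] = C(163, 2)·p = 13203 · (1/326) = 81/2.
E[α(G)] ≥ n − E[|E(G)|] = 163 − 81/2 = 245/2.
Numerically: ≈ 122.50000.
(This is only a lower bound; the true E[α(G)] may be larger.)

E[α(G)] ≥ 245/2 ≈ 122.50000.


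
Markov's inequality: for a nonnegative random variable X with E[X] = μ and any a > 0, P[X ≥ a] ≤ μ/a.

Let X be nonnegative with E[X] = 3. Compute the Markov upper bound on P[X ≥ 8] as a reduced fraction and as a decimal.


μ = E[X] = 3, a = 8.
Markov: P[X ≥ 8] ≤ μ/a = (3)/8 = 3/8.
Numerically: ≈ 0.375000.
(Since a = 8 > μ = 3.000000, the bound 3/8 is < 1 and informative.)

P[X ≥ 8] ≤ 3/8 ≈ 0.375000.


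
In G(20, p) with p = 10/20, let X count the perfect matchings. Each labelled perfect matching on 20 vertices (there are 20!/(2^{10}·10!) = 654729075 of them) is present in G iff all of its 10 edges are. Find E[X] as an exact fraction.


K_20 has 20!/(2^{10}·10!) = 654729075 labelled perfect matchings.
For each such perfect matching H, let X_H = 1 if all 10 edges of H are present in G. Then P[X_H = 1] = p^{10} = (1/2)^{10} = 1/1024.
By linearity: E[X] = Σ_H E[X_H] = 654729075 · p^{10} = 654729075 · 1/1024 = 654729075/1024.
Numerically: E[X] ≈ 6.394e+05.

E[X] = 654729075 · (1/2)^{10} = 654729075/1024 ≈ 6.394e+05.
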